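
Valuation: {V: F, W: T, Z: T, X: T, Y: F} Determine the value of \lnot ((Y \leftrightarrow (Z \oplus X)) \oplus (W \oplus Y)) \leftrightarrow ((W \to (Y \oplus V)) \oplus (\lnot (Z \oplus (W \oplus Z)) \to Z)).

T

Z \oplus X = T \oplus T = F
Y \leftrightarrow (Z \oplus X) = F \leftrightarrow F = T
W \oplus Y = T \oplus F = T
(Y \leftrightarrow (Z \oplus X)) \oplus (W \oplus Y) = T \oplus T = F
\lnot ((Y \leftrightarrow (Z \oplus X)) \oplus (W \oplus Y)) = \lnot F = T
Y \oplus V = F \oplus F = F
W \to (Y \oplus V) = T \to F = F
W \oplus Z = T \oplus T = F
Z \oplus (W \oplus Z) = T \oplus F = T
\lnot (Z \oplus (W \oplus Z)) = \lnot T = F
\lnot (Z \oplus (W \oplus Z)) \to Z = F \to T = T
(W \to (Y \oplus V)) \oplus (\lnot (Z \oplus (W \oplus Z)) \to Z) = F \oplus T = T
\lnot ((Y \leftrightarrow (Z \oplus X)) \oplus (W \oplus Y)) \leftrightarrow ((W \to (Y \oplus V)) \oplus (\lnot (Z \oplus (W \oplus Z)) \to Z)) = T \leftrightarrow T = T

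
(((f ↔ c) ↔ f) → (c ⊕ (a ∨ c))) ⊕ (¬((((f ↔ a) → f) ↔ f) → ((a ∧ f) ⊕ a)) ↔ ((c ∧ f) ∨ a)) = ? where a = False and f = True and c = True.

True

f ↔ c = True ↔ True = True
(f ↔ c) ↔ f = True ↔ True = True
a ∨ c = False ∨ True = True
c ⊕ (a ∨ c) = True ⊕ True = False
((f ↔ c) ↔ f) → (c ⊕ (a ∨ c)) = True → False = False
f ↔ a = True ↔ False = False
(f ↔ a) → f = False → True = True
((f ↔ a) → f) ↔ f = True ↔ True = True
a ∧ f = False ∧ True = False
(a ∧ f) ⊕ a = False ⊕ False = False
(((f ↔ a) → f) ↔ f) → ((a ∧ f) ⊕ a) = True → False = False
¬((((f ↔ a) → f) ↔ f) → ((a ∧ f) ⊕ a)) = ¬False = True
c ∧ f = True ∧ True = True
(c ∧ f) ∨ a = True ∨ False = True
¬((((f ↔ a) → f) ↔ f) → ((a ∧ f) ⊕ a)) ↔ ((c ∧ f) ∨ a) = True ↔ True = True
(((f ↔ c) ↔ f) → (c ⊕ (a ∨ c))) ⊕ (¬((((f ↔ a) → f) ↔ f) → ((a ∧ f) ⊕ a)) ↔ ((c ∧ f) ∨ a)) = False ⊕ True = True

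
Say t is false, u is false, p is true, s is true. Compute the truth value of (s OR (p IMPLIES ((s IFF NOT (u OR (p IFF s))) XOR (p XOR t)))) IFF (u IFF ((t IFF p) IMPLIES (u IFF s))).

F

p IFF s = T IFF T = T
u OR (p IFF s) = F OR T = T
NOT (u OR (p IFF s)) = NOT T = F
s IFF NOT (u OR (p IFF s)) = T IFF F = F
p XOR t = T XOR F = T
(s IFF NOT (u OR (p IFF s))) XOR (p XOR t) = F XOR T = T
p IMPLIES ((s IFF NOT (u OR (p IFF s))) XOR (p XOR t)) = T IMPLIES T = T
s OR (p IMPLIES ((s IFF NOT (u OR (p IFF s))) XOR (p XOR t))) = T OR T = T
t IFF p = F IFF T = F
u IFF s = F IFF T = F
(t IFF p) IMPLIES (u IFF s) = F IMPLIES F = T
u IFF ((t IFF p) IMPLIES (u IFF s)) = F IFF T = F
(s OR (p IMPLIES ((s IFF NOT (u OR (p IFF s))) XOR (p XOR t)))) IFF (u IFF ((t IFF p) IMPLIES (u IFF s))) = T IFF F = F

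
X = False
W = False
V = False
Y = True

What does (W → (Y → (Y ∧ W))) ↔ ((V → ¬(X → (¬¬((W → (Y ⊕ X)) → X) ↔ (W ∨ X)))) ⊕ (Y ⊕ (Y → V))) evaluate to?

False

Substituting X=False, W=False, V=False, Y=True:
Y ∧ W = True ∧ False = False
Y → (Y ∧ W) = True → False = False
W → (Y → (Y ∧ W)) = False → False = True
Y ⊕ X = True ⊕ False = True
W → (Y ⊕ X) = False → True = True
(W → (Y ⊕ X)) → X = True → False = False
¬((W → (Y ⊕ X)) → X) = ¬False = True
¬¬((W → (Y ⊕ X)) → X) = ¬True = False
W ∨ X = False ∨ False = False
¬¬((W → (Y ⊕ X)) → X) ↔ (W ∨ X) = False ↔ False = True
X → (¬¬((W → (Y ⊕ X)) → X) ↔ (W ∨ X)) = False → True = True
¬(X → (¬¬((W → (Y ⊕ X)) → X) ↔ (W ∨ X))) = ¬True = False
V → ¬(X → (¬¬((W → (Y ⊕ X)) → X) ↔ (W ∨ X))) = False → False = True
Y → V = True → False = False
Y ⊕ (Y → V) = True ⊕ False = True
(V → ¬(X → (¬¬((W → (Y ⊕ X)) → X) ↔ (W ∨ X)))) ⊕ (Y ⊕ (Y → V)) = True ⊕ True = False
(W → (Y → (Y ∧ W))) ↔ ((V → ¬(X → (¬¬((W → (Y ⊕ X)) → X) ↔ (W ∨ X)))) ⊕ (Y ⊕ (Y → V))) = True ↔ False = False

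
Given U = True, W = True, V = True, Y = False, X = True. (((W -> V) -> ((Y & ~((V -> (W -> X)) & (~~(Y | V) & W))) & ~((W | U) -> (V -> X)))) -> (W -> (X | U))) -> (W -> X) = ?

True

W -> V = True -> True = True
W -> X = True -> True = True
V -> (W -> X) = True -> True = True
Y | V = False | True = True
~(Y | V) = ~True = False
~~(Y | V) = ~False = True
~~(Y | V) & W = True & True = True
(V -> (W -> X)) & (~~(Y | V) & W) = True & True = True
~((V -> (W -> X)) & (~~(Y | V) & W)) = ~True = False
Y & ~((V -> (W -> X)) & (~~(Y | V) & W)) = False & False = False
W | U = True | True = True
V -> X = True -> True = True
(W | U) -> (V -> X) = True -> True = True
~((W | U) -> (V -> X)) = ~True = False
(Y & ~((V -> (W -> X)) & (~~(Y | V) & W))) & ~((W | U) -> (V -> X)) = False & False = False
(W -> V) -> ((Y & ~((V -> (W -> X)) & (~~(Y | V) & W))) & ~((W | U) -> (V -> X))) = True -> False = False
X | U = True | True = True
W -> (X | U) = True -> True = True
((W -> V) -> ((Y & ~((V -> (W -> X)) & (~~(Y | V) & W))) & ~((W | U) -> (V -> X)))) -> (W -> (X | U)) = False -> True = True
W -> X = True -> True = True
(((W -> V) -> ((Y & ~((V -> (W -> X)) & (~~(Y | V) & W))) & ~((W | U) -> (V -> X)))) -> (W -> (X | U))) -> (W -> X) = True -> True = True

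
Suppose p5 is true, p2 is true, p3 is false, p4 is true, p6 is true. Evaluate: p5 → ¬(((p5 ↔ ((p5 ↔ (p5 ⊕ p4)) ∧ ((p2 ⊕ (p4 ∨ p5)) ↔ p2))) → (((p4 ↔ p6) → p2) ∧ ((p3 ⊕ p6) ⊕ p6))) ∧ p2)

Substituting p5=T, p2=T, p3=F, p4=T, p6=T:
p5 ⊕ p4 = T ⊕ T = F
p5 ↔ (p5 ⊕ p4) = T ↔ F = F
p4 ∨ p5 = T ∨ T = T
p2 ⊕ (p4 ∨ p5) = T ⊕ T = F
(p2 ⊕ (p4 ∨ p5)) ↔ p2 = F ↔ T = F
(p5 ↔ (p5 ⊕ p4)) ∧ ((p2 ⊕ (p4 ∨ p5)) ↔ p2) = F ∧ F = F
p5 ↔ ((p5 ↔ (p5 ⊕ p4)) ∧ ((p2 ⊕ (p4 ∨ p5)) ↔ p2)) = T ↔ F = F
p4 ↔ p6 = T ↔ T = T
(p4 ↔ p6) → p2 = T → T = T
p3 ⊕ p6 = F ⊕ T = T
(p3 ⊕ p6) ⊕ p6 = T ⊕ T = F
((p4 ↔ p6) → p2) ∧ ((p3 ⊕ p6) ⊕ p6) = T ∧ F = F
(p5 ↔ ((p5 ↔ (p5 ⊕ p4)) ∧ ((p2 ⊕ (p4 ∨ p5)) ↔ p2))) → (((p4 ↔ p6) → p2) ∧ ((p3 ⊕ p6) ⊕ p6)) = F → F = T
((p5 ↔ ((p5 ↔ (p5 ⊕ p4)) ∧ ((p2 ⊕ (p4 ∨ p5)) ↔ p2))) → (((p4 ↔ p6) → p2) ∧ ((p3 ⊕ p6) ⊕ p6))) ∧ p2 = T ∧ T = T
¬(((p5 ↔ ((p5 ↔ (p5 ⊕ p4)) ∧ ((p2 ⊕ (p4 ∨ p5)) ↔ p2))) → (((p4 ↔ p6) → p2) ∧ ((p3 ⊕ p6) ⊕ p6))) ∧ p2) = ¬T = F
p5 → ¬(((p5 ↔ ((p5 ↔ (p5 ⊕ p4)) ∧ ((p2 ⊕ (p4 ∨ p5)) ↔ p2))) → (((p4 ↔ p6) → p2) ∧ ((p3 ⊕ p6) ⊕ p6))) ∧ p2) = T → F = F

F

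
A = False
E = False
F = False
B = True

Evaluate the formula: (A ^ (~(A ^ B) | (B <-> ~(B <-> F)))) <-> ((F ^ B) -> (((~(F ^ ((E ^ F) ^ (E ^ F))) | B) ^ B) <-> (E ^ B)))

A ^ B = False ^ True = True
~(A ^ B) = ~True = False
B <-> F = True <-> False = False
~(B <-> F) = ~False = True
B <-> ~(B <-> F) = True <-> True = True
~(A ^ B) | (B <-> ~(B <-> F)) = False | True = True
A ^ (~(A ^ B) | (B <-> ~(B <-> F))) = False ^ True = True
F ^ B = False ^ True = True
E ^ F = False ^ False = False
E ^ F = False ^ False = False
(E ^ F) ^ (E ^ F) = False ^ False = False
F ^ ((E ^ F) ^ (E ^ F)) = False ^ False = False
~(F ^ ((E ^ F) ^ (E ^ F))) = ~False = True
~(F ^ ((E ^ F) ^ (E ^ F))) | B = True | True = True
(~(F ^ ((E ^ F) ^ (E ^ F))) | B) ^ B = True ^ True = False
E ^ B = False ^ True = True
((~(F ^ ((E ^ F) ^ (E ^ F))) | B) ^ B) <-> (E ^ B) = False <-> True = False
(F ^ B) -> (((~(F ^ ((E ^ F) ^ (E ^ F))) | B) ^ B) <-> (E ^ B)) = True -> False = False
(A ^ (~(A ^ B) | (B <-> ~(B <-> F)))) <-> ((F ^ B) -> (((~(F ^ ((E ^ F) ^ (E ^ F))) | B) ^ B) <-> (E ^ B))) = True <-> False = False

False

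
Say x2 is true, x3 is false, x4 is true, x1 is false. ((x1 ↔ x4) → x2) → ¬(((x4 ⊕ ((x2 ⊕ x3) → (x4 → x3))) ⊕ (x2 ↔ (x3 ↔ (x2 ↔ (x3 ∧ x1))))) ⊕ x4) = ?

x1 ↔ x4 = F ↔ T = F
(x1 ↔ x4) → x2 = F → T = T
x2 ⊕ x3 = T ⊕ F = T
x4 → x3 = T → F = F
(x2 ⊕ x3) → (x4 → x3) = T → F = F
x4 ⊕ ((x2 ⊕ x3) → (x4 → x3)) = T ⊕ F = T
x3 ∧ x1 = F ∧ F = F
x2 ↔ (x3 ∧ x1) = T ↔ F = F
x3 ↔ (x2 ↔ (x3 ∧ x1)) = F ↔ F = T
x2 ↔ (x3 ↔ (x2 ↔ (x3 ∧ x1))) = T ↔ T = T
(x4 ⊕ ((x2 ⊕ x3) → (x4 → x3))) ⊕ (x2 ↔ (x3 ↔ (x2 ↔ (x3 ∧ x1)))) = T ⊕ T = F
((x4 ⊕ ((x2 ⊕ x3) → (x4 → x3))) ⊕ (x2 ↔ (x3 ↔ (x2 ↔ (x3 ∧ x1))))) ⊕ x4 = F ⊕ T = T
¬(((x4 ⊕ ((x2 ⊕ x3) → (x4 → x3))) ⊕ (x2 ↔ (x3 ↔ (x2 ↔ (x3 ∧ x1))))) ⊕ x4) = ¬T = F
((x1 ↔ x4) → x2) → ¬(((x4 ⊕ ((x2 ⊕ x3) → (x4 → x3))) ⊕ (x2 ↔ (x3 ↔ (x2 ↔ (x3 ∧ x1))))) ⊕ x4) = T → F = F

F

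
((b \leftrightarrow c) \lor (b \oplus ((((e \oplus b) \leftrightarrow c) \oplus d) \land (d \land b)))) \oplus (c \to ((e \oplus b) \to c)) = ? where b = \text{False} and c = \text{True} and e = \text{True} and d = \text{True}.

\text{True}

b \leftrightarrow c = \text{False} \leftrightarrow \text{True} = \text{False}
e \oplus b = \text{True} \oplus \text{False} = \text{True}
(e \oplus b) \leftrightarrow c = \text{True} \leftrightarrow \text{True} = \text{True}
((e \oplus b) \leftrightarrow c) \oplus d = \text{True} \oplus \text{True} = \text{False}
d \land b = \text{True} \land \text{False} = \text{False}
(((e \oplus b) \leftrightarrow c) \oplus d) \land (d \land b) = \text{False} \land \text{False} = \text{False}
b \oplus ((((e \oplus b) \leftrightarrow c) \oplus d) \land (d \land b)) = \text{False} \oplus \text{False} = \text{False}
(b \leftrightarrow c) \lor (b \oplus ((((e \oplus b) \leftrightarrow c) \oplus d) \land (d \land b))) = \text{False} \lor \text{False} = \text{False}
e \oplus b = \text{True} \oplus \text{False} = \text{True}
(e \oplus b) \to c = \text{True} \to \text{True} = \text{True}
c \to ((e \oplus b) \to c) = \text{True} \to \text{True} = \text{True}
((b \leftrightarrow c) \lor (b \oplus ((((e \oplus b) \leftrightarrow c) \oplus d) \land (d \land b)))) \oplus (c \to ((e \oplus b) \to c)) = \text{False} \oplus \text{True} = \text{True}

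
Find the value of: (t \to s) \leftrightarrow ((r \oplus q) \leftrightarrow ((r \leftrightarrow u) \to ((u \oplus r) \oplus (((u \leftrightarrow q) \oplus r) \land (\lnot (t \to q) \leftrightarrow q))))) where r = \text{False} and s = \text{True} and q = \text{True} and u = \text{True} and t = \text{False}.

\text{True}

t \to s = \text{False} \to \text{True} = \text{True}
r \oplus q = \text{False} \oplus \text{True} = \text{True}
r \leftrightarrow u = \text{False} \leftrightarrow \text{True} = \text{False}
u \oplus r = \text{True} \oplus \text{False} = \text{True}
u \leftrightarrow q = \text{True} \leftrightarrow \text{True} = \text{True}
(u \leftrightarrow q) \oplus r = \text{True} \oplus \text{False} = \text{True}
t \to q = \text{False} \to \text{True} = \text{True}
\lnot (t \to q) = \lnot \text{True} = \text{False}
\lnot (t \to q) \leftrightarrow q = \text{False} \leftrightarrow \text{True} = \text{False}
((u \leftrightarrow q) \oplus r) \land (\lnot (t \to q) \leftrightarrow q) = \text{True} \land \text{False} = \text{False}
(u \oplus r) \oplus (((u \leftrightarrow q) \oplus r) \land (\lnot (t \to q) \leftrightarrow q)) = \text{True} \oplus \text{False} = \text{True}
(r \leftrightarrow u) \to ((u \oplus r) \oplus (((u \leftrightarrow q) \oplus r) \land (\lnot (t \to q) \leftrightarrow q))) = \text{False} \to \text{True} = \text{True}
(r \oplus q) \leftrightarrow ((r \leftrightarrow u) \to ((u \oplus r) \oplus (((u \leftrightarrow q) \oplus r) \land (\lnot (t \to q) \leftrightarrow q)))) = \text{True} \leftrightarrow \text{True} = \text{True}
(t \to s) \leftrightarrow ((r \oplus q) \leftrightarrow ((r \leftrightarrow u) \to ((u \oplus r) \oplus (((u \leftrightarrow q) \oplus r) \land (\lnot (t \to q) \leftrightarrow q))))) = \text{True} \leftrightarrow \text{True} = \text{True}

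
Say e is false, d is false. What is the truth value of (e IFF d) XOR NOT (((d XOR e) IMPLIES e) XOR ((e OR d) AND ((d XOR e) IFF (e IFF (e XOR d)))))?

e IFF d = false IFF false = true
d XOR e = false XOR false = false
(d XOR e) IMPLIES e = false IMPLIES false = true
e OR d = false OR false = false
d XOR e = false XOR false = false
e XOR d = false XOR false = false
e IFF (e XOR d) = false IFF false = true
(d XOR e) IFF (e IFF (e XOR d)) = false IFF true = false
(e OR d) AND ((d XOR e) IFF (e IFF (e XOR d))) = false AND false = false
((d XOR e) IMPLIES e) XOR ((e OR d) AND ((d XOR e) IFF (e IFF (e XOR d)))) = true XOR false = true
NOT (((d XOR e) IMPLIES e) XOR ((e OR d) AND ((d XOR e) IFF (e IFF (e XOR d))))) = NOT true = false
(e IFF d) XOR NOT (((d XOR e) IMPLIES e) XOR ((e OR d) AND ((d XOR e) IFF (e IFF (e XOR d))))) = true XOR false = true

true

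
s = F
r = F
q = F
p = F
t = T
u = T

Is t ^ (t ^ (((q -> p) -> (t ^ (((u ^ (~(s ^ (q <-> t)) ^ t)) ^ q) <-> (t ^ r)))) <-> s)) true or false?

q -> p = F -> F = T
q <-> t = F <-> T = F
s ^ (q <-> t) = F ^ F = F
~(s ^ (q <-> t)) = ~F = T
~(s ^ (q <-> t)) ^ t = T ^ T = F
u ^ (~(s ^ (q <-> t)) ^ t) = T ^ F = T
(u ^ (~(s ^ (q <-> t)) ^ t)) ^ q = T ^ F = T
t ^ r = T ^ F = T
((u ^ (~(s ^ (q <-> t)) ^ t)) ^ q) <-> (t ^ r) = T <-> T = T
t ^ (((u ^ (~(s ^ (q <-> t)) ^ t)) ^ q) <-> (t ^ r)) = T ^ T = F
(q -> p) -> (t ^ (((u ^ (~(s ^ (q <-> t)) ^ t)) ^ q) <-> (t ^ r))) = T -> F = F
((q -> p) -> (t ^ (((u ^ (~(s ^ (q <-> t)) ^ t)) ^ q) <-> (t ^ r)))) <-> s = F <-> F = T
t ^ (((q -> p) -> (t ^ (((u ^ (~(s ^ (q <-> t)) ^ t)) ^ q) <-> (t ^ r)))) <-> s) = T ^ T = F
t ^ (t ^ (((q -> p) -> (t ^ (((u ^ (~(s ^ (q <-> t)) ^ t)) ^ q) <-> (t ^ r)))) <-> s)) = T ^ F = T

T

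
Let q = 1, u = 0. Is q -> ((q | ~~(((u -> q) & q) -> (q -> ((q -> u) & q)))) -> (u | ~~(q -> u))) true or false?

u -> q = 0 -> 1 = 1
(u -> q) & q = 1 & 1 = 1
q -> u = 1 -> 0 = 0
(q -> u) & q = 0 & 1 = 0
q -> ((q -> u) & q) = 1 -> 0 = 0
((u -> q) & q) -> (q -> ((q -> u) & q)) = 1 -> 0 = 0
~(((u -> q) & q) -> (q -> ((q -> u) & q))) = ~0 = 1
~~(((u -> q) & q) -> (q -> ((q -> u) & q))) = ~1 = 0
q | ~~(((u -> q) & q) -> (q -> ((q -> u) & q))) = 1 | 0 = 1
q -> u = 1 -> 0 = 0
~(q -> u) = ~0 = 1
~~(q -> u) = ~1 = 0
u | ~~(q -> u) = 0 | 0 = 0
(q | ~~(((u -> q) & q) -> (q -> ((q -> u) & q)))) -> (u | ~~(q -> u)) = 1 -> 0 = 0
q -> ((q | ~~(((u -> q) & q) -> (q -> ((q -> u) & q)))) -> (u | ~~(q -> u))) = 1 -> 0 = 0

0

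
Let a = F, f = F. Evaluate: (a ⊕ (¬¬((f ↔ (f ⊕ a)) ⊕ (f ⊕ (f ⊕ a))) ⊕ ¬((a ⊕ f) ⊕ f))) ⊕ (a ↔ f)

Substituting a=F, f=F:
f ⊕ a = F ⊕ F = F
f ↔ (f ⊕ a) = F ↔ F = T
f ⊕ a = F ⊕ F = F
f ⊕ (f ⊕ a) = F ⊕ F = F
(f ↔ (f ⊕ a)) ⊕ (f ⊕ (f ⊕ a)) = T ⊕ F = T
¬((f ↔ (f ⊕ a)) ⊕ (f ⊕ (f ⊕ a))) = ¬T = F
¬¬((f ↔ (f ⊕ a)) ⊕ (f ⊕ (f ⊕ a))) = ¬F = T
a ⊕ f = F ⊕ F = F
(a ⊕ f) ⊕ f = F ⊕ F = F
¬((a ⊕ f) ⊕ f) = ¬F = T
¬¬((f ↔ (f ⊕ a)) ⊕ (f ⊕ (f ⊕ a))) ⊕ ¬((a ⊕ f) ⊕ f) = T ⊕ T = F
a ⊕ (¬¬((f ↔ (f ⊕ a)) ⊕ (f ⊕ (f ⊕ a))) ⊕ ¬((a ⊕ f) ⊕ f)) = F ⊕ F = F
a ↔ f = F ↔ F = T
(a ⊕ (¬¬((f ↔ (f ⊕ a)) ⊕ (f ⊕ (f ⊕ a))) ⊕ ¬((a ⊕ f) ⊕ f))) ⊕ (a ↔ f) = F ⊕ T = T

T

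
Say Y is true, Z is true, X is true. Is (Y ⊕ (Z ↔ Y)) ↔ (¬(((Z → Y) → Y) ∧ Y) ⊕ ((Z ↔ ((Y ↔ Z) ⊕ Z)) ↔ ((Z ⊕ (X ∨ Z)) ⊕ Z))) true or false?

True

Z ↔ Y = True ↔ True = True
Y ⊕ (Z ↔ Y) = True ⊕ True = False
Z → Y = True → True = True
(Z → Y) → Y = True → True = True
((Z → Y) → Y) ∧ Y = True ∧ True = True
¬(((Z → Y) → Y) ∧ Y) = ¬True = False
Y ↔ Z = True ↔ True = True
(Y ↔ Z) ⊕ Z = True ⊕ True = False
Z ↔ ((Y ↔ Z) ⊕ Z) = True ↔ False = False
X ∨ Z = True ∨ True = True
Z ⊕ (X ∨ Z) = True ⊕ True = False
(Z ⊕ (X ∨ Z)) ⊕ Z = False ⊕ True = True
(Z ↔ ((Y ↔ Z) ⊕ Z)) ↔ ((Z ⊕ (X ∨ Z)) ⊕ Z) = False ↔ True = False
¬(((Z → Y) → Y) ∧ Y) ⊕ ((Z ↔ ((Y ↔ Z) ⊕ Z)) ↔ ((Z ⊕ (X ∨ Z)) ⊕ Z)) = False ⊕ False = False
(Y ⊕ (Z ↔ Y)) ↔ (¬(((Z → Y) → Y) ∧ Y) ⊕ ((Z ↔ ((Y ↔ Z) ⊕ Z)) ↔ ((Z ⊕ (X ∨ Z)) ⊕ Z))) = False ↔ False = True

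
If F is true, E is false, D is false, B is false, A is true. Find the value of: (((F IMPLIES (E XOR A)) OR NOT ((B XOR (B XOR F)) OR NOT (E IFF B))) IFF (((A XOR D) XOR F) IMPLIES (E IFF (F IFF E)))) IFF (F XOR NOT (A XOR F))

E XOR A = False XOR True = True
F IMPLIES (E XOR A) = True IMPLIES True = True
B XOR F = False XOR True = True
B XOR (B XOR F) = False XOR True = True
E IFF B = False IFF False = True
NOT (E IFF B) = NOT True = False
(B XOR (B XOR F)) OR NOT (E IFF B) = True OR False = True
NOT ((B XOR (B XOR F)) OR NOT (E IFF B)) = NOT True = False
(F IMPLIES (E XOR A)) OR NOT ((B XOR (B XOR F)) OR NOT (E IFF B)) = True OR False = True
A XOR D = True XOR False = True
(A XOR D) XOR F = True XOR True = False
F IFF E = True IFF False = False
E IFF (F IFF E) = False IFF False = True
((A XOR D) XOR F) IMPLIES (E IFF (F IFF E)) = False IMPLIES True = True
((F IMPLIES (E XOR A)) OR NOT ((B XOR (B XOR F)) OR NOT (E IFF B))) IFF (((A XOR D) XOR F) IMPLIES (E IFF (F IFF E))) = True IFF True = True
A XOR F = True XOR True = False
NOT (A XOR F) = NOT False = True
F XOR NOT (A XOR F) = True XOR True = False
(((F IMPLIES (E XOR A)) OR NOT ((B XOR (B XOR F)) OR NOT (E IFF B))) IFF (((A XOR D) XOR F) IMPLIES (E IFF (F IFF E)))) IFF (F XOR NOT (A XOR F)) = True IFF False = False

False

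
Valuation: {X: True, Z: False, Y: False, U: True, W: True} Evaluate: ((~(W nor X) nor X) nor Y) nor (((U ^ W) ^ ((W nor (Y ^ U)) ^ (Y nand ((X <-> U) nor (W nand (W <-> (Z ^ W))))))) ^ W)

False

W nor X = True nor True = False
~(W nor X) = ~False = True
~(W nor X) nor X = True nor True = False
(~(W nor X) nor X) nor Y = False nor False = True
U ^ W = True ^ True = False
Y ^ U = False ^ True = True
W nor (Y ^ U) = True nor True = False
X <-> U = True <-> True = True
Z ^ W = False ^ True = True
W <-> (Z ^ W) = True <-> True = True
W nand (W <-> (Z ^ W)) = True nand True = False
(X <-> U) nor (W nand (W <-> (Z ^ W))) = True nor False = False
Y nand ((X <-> U) nor (W nand (W <-> (Z ^ W)))) = False nand False = True
(W nor (Y ^ U)) ^ (Y nand ((X <-> U) nor (W nand (W <-> (Z ^ W))))) = False ^ True = True
(U ^ W) ^ ((W nor (Y ^ U)) ^ (Y nand ((X <-> U) nor (W nand (W <-> (Z ^ W)))))) = False ^ True = True
((U ^ W) ^ ((W nor (Y ^ U)) ^ (Y nand ((X <-> U) nor (W nand (W <-> (Z ^ W))))))) ^ W = True ^ True = False
((~(W nor X) nor X) nor Y) nor (((U ^ W) ^ ((W nor (Y ^ U)) ^ (Y nand ((X <-> U) nor (W nand (W <-> (Z ^ W))))))) ^ W) = True nor False = False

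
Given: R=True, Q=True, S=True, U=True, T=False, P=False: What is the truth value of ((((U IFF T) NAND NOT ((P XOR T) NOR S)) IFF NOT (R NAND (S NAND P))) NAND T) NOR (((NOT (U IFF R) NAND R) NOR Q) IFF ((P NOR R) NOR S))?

False

U IFF T = True IFF False = False
P XOR T = False XOR False = False
(P XOR T) NOR S = False NOR True = False
NOT ((P XOR T) NOR S) = NOT False = True
(U IFF T) NAND NOT ((P XOR T) NOR S) = False NAND True = True
S NAND P = True NAND False = True
R NAND (S NAND P) = True NAND True = False
NOT (R NAND (S NAND P)) = NOT False = True
((U IFF T) NAND NOT ((P XOR T) NOR S)) IFF NOT (R NAND (S NAND P)) = True IFF True = True
(((U IFF T) NAND NOT ((P XOR T) NOR S)) IFF NOT (R NAND (S NAND P))) NAND T = True NAND False = True
U IFF R = True IFF True = True
NOT (U IFF R) = NOT True = False
NOT (U IFF R) NAND R = False NAND True = True
(NOT (U IFF R) NAND R) NOR Q = True NOR True = False
P NOR R = False NOR True = False
(P NOR R) NOR S = False NOR True = False
((NOT (U IFF R) NAND R) NOR Q) IFF ((P NOR R) NOR S) = False IFF False = True
((((U IFF T) NAND NOT ((P XOR T) NOR S)) IFF NOT (R NAND (S NAND P))) NAND T) NOR (((NOT (U IFF R) NAND R) NOR Q) IFF ((P NOR R) NOR S)) = True NOR True = False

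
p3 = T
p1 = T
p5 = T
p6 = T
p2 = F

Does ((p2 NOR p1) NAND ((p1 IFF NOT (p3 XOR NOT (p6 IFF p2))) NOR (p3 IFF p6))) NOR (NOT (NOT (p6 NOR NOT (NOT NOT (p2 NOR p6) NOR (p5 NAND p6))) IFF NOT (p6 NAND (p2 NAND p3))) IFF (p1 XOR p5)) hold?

p2 NOR p1 = F NOR T = F
p6 IFF p2 = T IFF F = F
NOT (p6 IFF p2) = NOT F = T
p3 XOR NOT (p6 IFF p2) = T XOR T = F
NOT (p3 XOR NOT (p6 IFF p2)) = NOT F = T
p1 IFF NOT (p3 XOR NOT (p6 IFF p2)) = T IFF T = T
p3 IFF p6 = T IFF T = T
(p1 IFF NOT (p3 XOR NOT (p6 IFF p2))) NOR (p3 IFF p6) = T NOR T = F
(p2 NOR p1) NAND ((p1 IFF NOT (p3 XOR NOT (p6 IFF p2))) NOR (p3 IFF p6)) = F NAND F = T
p2 NOR p6 = F NOR T = F
NOT (p2 NOR p6) = NOT F = T
NOT NOT (p2 NOR p6) = NOT T = F
p5 NAND p6 = T NAND T = F
NOT NOT (p2 NOR p6) NOR (p5 NAND p6) = F NOR F = T
NOT (NOT NOT (p2 NOR p6) NOR (p5 NAND p6)) = NOT T = F
p6 NOR NOT (NOT NOT (p2 NOR p6) NOR (p5 NAND p6)) = T NOR F = F
NOT (p6 NOR NOT (NOT NOT (p2 NOR p6) NOR (p5 NAND p6))) = NOT F = T
p2 NAND p3 = F NAND T = T
p6 NAND (p2 NAND p3) = T NAND T = F
NOT (p6 NAND (p2 NAND p3)) = NOT F = T
NOT (p6 NOR NOT (NOT NOT (p2 NOR p6) NOR (p5 NAND p6))) IFF NOT (p6 NAND (p2 NAND p3)) = T IFF T = T
NOT (NOT (p6 NOR NOT (NOT NOT (p2 NOR p6) NOR (p5 NAND p6))) IFF NOT (p6 NAND (p2 NAND p3))) = NOT T = F
p1 XOR p5 = T XOR T = F
NOT (NOT (p6 NOR NOT (NOT NOT (p2 NOR p6) NOR (p5 NAND p6))) IFF NOT (p6 NAND (p2 NAND p3))) IFF (p1 XOR p5) = F IFF F = T
((p2 NOR p1) NAND ((p1 IFF NOT (p3 XOR NOT (p6 IFF p2))) NOR (p3 IFF p6))) NOR (NOT (NOT (p6 NOR NOT (NOT NOT (p2 NOR p6) NOR (p5 NAND p6))) IFF NOT (p6 NAND (p2 NAND p3))) IFF (p1 XOR p5)) = T NOR T = F

F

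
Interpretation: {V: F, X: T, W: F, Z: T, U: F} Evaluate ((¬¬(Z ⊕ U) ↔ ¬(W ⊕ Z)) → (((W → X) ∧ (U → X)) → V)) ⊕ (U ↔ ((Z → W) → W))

Z ⊕ U = T ⊕ F = T
¬(Z ⊕ U) = ¬T = F
¬¬(Z ⊕ U) = ¬F = T
W ⊕ Z = F ⊕ T = T
¬(W ⊕ Z) = ¬T = F
¬¬(Z ⊕ U) ↔ ¬(W ⊕ Z) = T ↔ F = F
W → X = F → T = T
U → X = F → T = T
(W → X) ∧ (U → X) = T ∧ T = T
((W → X) ∧ (U → X)) → V = T → F = F
(¬¬(Z ⊕ U) ↔ ¬(W ⊕ Z)) → (((W → X) ∧ (U → X)) → V) = F → F = T
Z → W = T → F = F
(Z → W) → W = F → F = T
U ↔ ((Z → W) → W) = F ↔ T = F
((¬¬(Z ⊕ U) ↔ ¬(W ⊕ Z)) → (((W → X) ∧ (U → X)) → V)) ⊕ (U ↔ ((Z → W) → W)) = T ⊕ F = T

T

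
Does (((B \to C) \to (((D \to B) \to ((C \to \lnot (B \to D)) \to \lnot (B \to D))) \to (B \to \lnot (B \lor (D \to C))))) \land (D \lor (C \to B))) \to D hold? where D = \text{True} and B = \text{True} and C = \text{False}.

\text{True}

B \to C = \text{True} \to \text{False} = \text{False}
D \to B = \text{True} \to \text{True} = \text{True}
B \to D = \text{True} \to \text{True} = \text{True}
\lnot (B \to D) = \lnot \text{True} = \text{False}
C \to \lnot (B \to D) = \text{False} \to \text{False} = \text{True}
B \to D = \text{True} \to \text{True} = \text{True}
\lnot (B \to D) = \lnot \text{True} = \text{False}
(C \to \lnot (B \to D)) \to \lnot (B \to D) = \text{True} \to \text{False} = \text{False}
(D \to B) \to ((C \to \lnot (B \to D)) \to \lnot (B \to D)) = \text{True} \to \text{False} = \text{False}
D \to C = \text{True} \to \text{False} = \text{False}
B \lor (D \to C) = \text{True} \lor \text{False} = \text{True}
\lnot (B \lor (D \to C)) = \lnot \text{True} = \text{False}
B \to \lnot (B \lor (D \to C)) = \text{True} \to \text{False} = \text{False}
((D \to B) \to ((C \to \lnot (B \to D)) \to \lnot (B \to D))) \to (B \to \lnot (B \lor (D \to C))) = \text{False} \to \text{False} = \text{True}
(B \to C) \to (((D \to B) \to ((C \to \lnot (B \to D)) \to \lnot (B \to D))) \to (B \to \lnot (B \lor (D \to C)))) = \text{False} \to \text{True} = \text{True}
C \to B = \text{False} \to \text{True} = \text{True}
D \lor (C \to B) = \text{True} \lor \text{True} = \text{True}
((B \to C) \to (((D \to B) \to ((C \to \lnot (B \to D)) \to \lnot (B \to D))) \to (B \to \lnot (B \lor (D \to C))))) \land (D \lor (C \to B)) = \text{True} \land \text{True} = \text{True}
(((B \to C) \to (((D \to B) \to ((C \to \lnot (B \to D)) \to \lnot (B \to D))) \to (B \to \lnot (B \lor (D \to C))))) \land (D \lor (C \to B))) \to D = \text{True} \to \text{True} = \text{True}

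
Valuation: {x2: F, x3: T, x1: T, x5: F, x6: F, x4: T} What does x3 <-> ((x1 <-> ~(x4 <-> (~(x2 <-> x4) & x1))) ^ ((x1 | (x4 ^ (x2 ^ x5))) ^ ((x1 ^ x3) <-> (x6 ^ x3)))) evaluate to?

x2 <-> x4 = F <-> T = F
~(x2 <-> x4) = ~F = T
~(x2 <-> x4) & x1 = T & T = T
x4 <-> (~(x2 <-> x4) & x1) = T <-> T = T
~(x4 <-> (~(x2 <-> x4) & x1)) = ~T = F
x1 <-> ~(x4 <-> (~(x2 <-> x4) & x1)) = T <-> F = F
x2 ^ x5 = F ^ F = F
x4 ^ (x2 ^ x5) = T ^ F = T
x1 | (x4 ^ (x2 ^ x5)) = T | T = T
x1 ^ x3 = T ^ T = F
x6 ^ x3 = F ^ T = T
(x1 ^ x3) <-> (x6 ^ x3) = F <-> T = F
(x1 | (x4 ^ (x2 ^ x5))) ^ ((x1 ^ x3) <-> (x6 ^ x3)) = T ^ F = T
(x1 <-> ~(x4 <-> (~(x2 <-> x4) & x1))) ^ ((x1 | (x4 ^ (x2 ^ x5))) ^ ((x1 ^ x3) <-> (x6 ^ x3))) = F ^ T = T
x3 <-> ((x1 <-> ~(x4 <-> (~(x2 <-> x4) & x1))) ^ ((x1 | (x4 ^ (x2 ^ x5))) ^ ((x1 ^ x3) <-> (x6 ^ x3)))) = T <-> T = T

T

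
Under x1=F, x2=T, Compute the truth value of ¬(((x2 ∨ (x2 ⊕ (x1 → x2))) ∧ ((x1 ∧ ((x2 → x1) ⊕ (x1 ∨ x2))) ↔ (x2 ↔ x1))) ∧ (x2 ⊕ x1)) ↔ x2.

Substituting x1=F, x2=T:
x1 → x2 = F → T = T
x2 ⊕ (x1 → x2) = T ⊕ T = F
x2 ∨ (x2 ⊕ (x1 → x2)) = T ∨ F = T
x2 → x1 = T → F = F
x1 ∨ x2 = F ∨ T = T
(x2 → x1) ⊕ (x1 ∨ x2) = F ⊕ T = T
x1 ∧ ((x2 → x1) ⊕ (x1 ∨ x2)) = F ∧ T = F
x2 ↔ x1 = T ↔ F = F
(x1 ∧ ((x2 → x1) ⊕ (x1 ∨ x2))) ↔ (x2 ↔ x1) = F ↔ F = T
(x2 ∨ (x2 ⊕ (x1 → x2))) ∧ ((x1 ∧ ((x2 → x1) ⊕ (x1 ∨ x2))) ↔ (x2 ↔ x1)) = T ∧ T = T
x2 ⊕ x1 = T ⊕ F = T
((x2 ∨ (x2 ⊕ (x1 → x2))) ∧ ((x1 ∧ ((x2 → x1) ⊕ (x1 ∨ x2))) ↔ (x2 ↔ x1))) ∧ (x2 ⊕ x1) = T ∧ T = T
¬(((x2 ∨ (x2 ⊕ (x1 → x2))) ∧ ((x1 ∧ ((x2 → x1) ⊕ (x1 ∨ x2))) ↔ (x2 ↔ x1))) ∧ (x2 ⊕ x1)) = ¬T = F
¬(((x2 ∨ (x2 ⊕ (x1 → x2))) ∧ ((x1 ∧ ((x2 → x1) ⊕ (x1 ∨ x2))) ↔ (x2 ↔ x1))) ∧ (x2 ⊕ x1)) ↔ x2 = F ↔ T = F

F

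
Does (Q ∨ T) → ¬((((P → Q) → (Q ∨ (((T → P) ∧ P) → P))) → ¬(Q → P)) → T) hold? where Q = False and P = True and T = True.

Substituting Q=False, P=True, T=True:
Q ∨ T = False ∨ True = True
P → Q = True → False = False
T → P = True → True = True
(T → P) ∧ P = True ∧ True = True
((T → P) ∧ P) → P = True → True = True
Q ∨ (((T → P) ∧ P) → P) = False ∨ True = True
(P → Q) → (Q ∨ (((T → P) ∧ P) → P)) = False → True = True
Q → P = False → True = True
¬(Q → P) = ¬True = False
((P → Q) → (Q ∨ (((T → P) ∧ P) → P))) → ¬(Q → P) = True → False = False
(((P → Q) → (Q ∨ (((T → P) ∧ P) → P))) → ¬(Q → P)) → T = False → True = True
¬((((P → Q) → (Q ∨ (((T → P) ∧ P) → P))) → ¬(Q → P)) → T) = ¬True = False
(Q ∨ T) → ¬((((P → Q) → (Q ∨ (((T → P) ∧ P) → P))) → ¬(Q → P)) → T) = True → False = False

False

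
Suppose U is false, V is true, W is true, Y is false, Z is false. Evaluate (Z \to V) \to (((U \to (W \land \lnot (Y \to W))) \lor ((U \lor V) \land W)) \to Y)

\text{False}

Substituting U=\text{False}, V=\text{True}, W=\text{True}, Y=\text{False}, Z=\text{False}:
Z \to V = \text{False} \to \text{True} = \text{True}
Y \to W = \text{False} \to \text{True} = \text{True}
\lnot (Y \to W) = \lnot \text{True} = \text{False}
W \land \lnot (Y \to W) = \text{True} \land \text{False} = \text{False}
U \to (W \land \lnot (Y \to W)) = \text{False} \to \text{False} = \text{True}
U \lor V = \text{False} \lor \text{True} = \text{True}
(U \lor V) \land W = \text{True} \land \text{True} = \text{True}
(U \to (W \land \lnot (Y \to W))) \lor ((U \lor V) \land W) = \text{True} \lor \text{True} = \text{True}
((U \to (W \land \lnot (Y \to W))) \lor ((U \lor V) \land W)) \to Y = \text{True} \to \text{False} = \text{False}
(Z \to V) \to (((U \to (W \land \lnot (Y \to W))) \lor ((U \lor V) \land W)) \to Y) = \text{True} \to \text{False} = \text{False}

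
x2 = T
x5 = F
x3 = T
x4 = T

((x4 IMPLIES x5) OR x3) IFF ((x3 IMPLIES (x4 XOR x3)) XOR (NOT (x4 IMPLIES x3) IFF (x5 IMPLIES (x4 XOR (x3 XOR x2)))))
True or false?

Substituting x2=T, x5=F, x3=T, x4=T:
x4 IMPLIES x5 = T IMPLIES F = F
(x4 IMPLIES x5) OR x3 = F OR T = T
x4 XOR x3 = T XOR T = F
x3 IMPLIES (x4 XOR x3) = T IMPLIES F = F
x4 IMPLIES x3 = T IMPLIES T = T
NOT (x4 IMPLIES x3) = NOT T = F
x3 XOR x2 = T XOR T = F
x4 XOR (x3 XOR x2) = T XOR F = T
x5 IMPLIES (x4 XOR (x3 XOR x2)) = F IMPLIES T = T
NOT (x4 IMPLIES x3) IFF (x5 IMPLIES (x4 XOR (x3 XOR x2))) = F IFF T = F
(x3 IMPLIES (x4 XOR x3)) XOR (NOT (x4 IMPLIES x3) IFF (x5 IMPLIES (x4 XOR (x3 XOR x2)))) = F XOR F = F
((x4 IMPLIES x5) OR x3) IFF ((x3 IMPLIES (x4 XOR x3)) XOR (NOT (x4 IMPLIES x3) IFF (x5 IMPLIES (x4 XOR (x3 XOR x2))))) = T IFF F = F

F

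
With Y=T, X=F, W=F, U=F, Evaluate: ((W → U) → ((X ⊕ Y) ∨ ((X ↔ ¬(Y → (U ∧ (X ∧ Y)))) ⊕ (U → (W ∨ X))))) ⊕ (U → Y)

W → U = F → F = T
X ⊕ Y = F ⊕ T = T
X ∧ Y = F ∧ T = F
U ∧ (X ∧ Y) = F ∧ F = F
Y → (U ∧ (X ∧ Y)) = T → F = F
¬(Y → (U ∧ (X ∧ Y))) = ¬F = T
X ↔ ¬(Y → (U ∧ (X ∧ Y))) = F ↔ T = F
W ∨ X = F ∨ F = F
U → (W ∨ X) = F → F = T
(X ↔ ¬(Y → (U ∧ (X ∧ Y)))) ⊕ (U → (W ∨ X)) = F ⊕ T = T
(X ⊕ Y) ∨ ((X ↔ ¬(Y → (U ∧ (X ∧ Y)))) ⊕ (U → (W ∨ X))) = T ∨ T = T
(W → U) → ((X ⊕ Y) ∨ ((X ↔ ¬(Y → (U ∧ (X ∧ Y)))) ⊕ (U → (W ∨ X)))) = T → T = T
U → Y = F → T = T
((W → U) → ((X ⊕ Y) ∨ ((X ↔ ¬(Y → (U ∧ (X ∧ Y)))) ⊕ (U → (W ∨ X))))) ⊕ (U → Y) = T ⊕ T = F

F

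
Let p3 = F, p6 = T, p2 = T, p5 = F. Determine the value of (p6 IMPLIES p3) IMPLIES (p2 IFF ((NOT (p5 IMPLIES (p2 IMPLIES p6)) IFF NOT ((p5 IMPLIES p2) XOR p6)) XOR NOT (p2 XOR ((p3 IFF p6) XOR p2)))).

p6 IMPLIES p3 = T IMPLIES F = F
p2 IMPLIES p6 = T IMPLIES T = T
p5 IMPLIES (p2 IMPLIES p6) = F IMPLIES T = T
NOT (p5 IMPLIES (p2 IMPLIES p6)) = NOT T = F
p5 IMPLIES p2 = F IMPLIES T = T
(p5 IMPLIES p2) XOR p6 = T XOR T = F
NOT ((p5 IMPLIES p2) XOR p6) = NOT F = T
NOT (p5 IMPLIES (p2 IMPLIES p6)) IFF NOT ((p5 IMPLIES p2) XOR p6) = F IFF T = F
p3 IFF p6 = F IFF T = F
(p3 IFF p6) XOR p2 = F XOR T = T
p2 XOR ((p3 IFF p6) XOR p2) = T XOR T = F
NOT (p2 XOR ((p3 IFF p6) XOR p2)) = NOT F = T
(NOT (p5 IMPLIES (p2 IMPLIES p6)) IFF NOT ((p5 IMPLIES p2) XOR p6)) XOR NOT (p2 XOR ((p3 IFF p6) XOR p2)) = F XOR T = T
p2 IFF ((NOT (p5 IMPLIES (p2 IMPLIES p6)) IFF NOT ((p5 IMPLIES p2) XOR p6)) XOR NOT (p2 XOR ((p3 IFF p6) XOR p2))) = T IFF T = T
(p6 IMPLIES p3) IMPLIES (p2 IFF ((NOT (p5 IMPLIES (p2 IMPLIES p6)) IFF NOT ((p5 IMPLIES p2) XOR p6)) XOR NOT (p2 XOR ((p3 IFF p6) XOR p2)))) = F IMPLIES T = T

T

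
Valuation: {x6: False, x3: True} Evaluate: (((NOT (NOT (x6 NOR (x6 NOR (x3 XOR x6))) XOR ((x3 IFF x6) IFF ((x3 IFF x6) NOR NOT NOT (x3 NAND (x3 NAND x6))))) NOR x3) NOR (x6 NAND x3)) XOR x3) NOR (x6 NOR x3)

x3 XOR x6 = True XOR False = True
x6 NOR (x3 XOR x6) = False NOR True = False
x6 NOR (x6 NOR (x3 XOR x6)) = False NOR False = True
NOT (x6 NOR (x6 NOR (x3 XOR x6))) = NOT True = False
x3 IFF x6 = True IFF False = False
x3 IFF x6 = True IFF False = False
x3 NAND x6 = True NAND False = True
x3 NAND (x3 NAND x6) = True NAND True = False
NOT (x3 NAND (x3 NAND x6)) = NOT False = True
NOT NOT (x3 NAND (x3 NAND x6)) = NOT True = False
(x3 IFF x6) NOR NOT NOT (x3 NAND (x3 NAND x6)) = False NOR False = True
(x3 IFF x6) IFF ((x3 IFF x6) NOR NOT NOT (x3 NAND (x3 NAND x6))) = False IFF True = False
NOT (x6 NOR (x6 NOR (x3 XOR x6))) XOR ((x3 IFF x6) IFF ((x3 IFF x6) NOR NOT NOT (x3 NAND (x3 NAND x6)))) = False XOR False = False
NOT (NOT (x6 NOR (x6 NOR (x3 XOR x6))) XOR ((x3 IFF x6) IFF ((x3 IFF x6) NOR NOT NOT (x3 NAND (x3 NAND x6))))) = NOT False = True
NOT (NOT (x6 NOR (x6 NOR (x3 XOR x6))) XOR ((x3 IFF x6) IFF ((x3 IFF x6) NOR NOT NOT (x3 NAND (x3 NAND x6))))) NOR x3 = True NOR True = False
x6 NAND x3 = False NAND True = True
(NOT (NOT (x6 NOR (x6 NOR (x3 XOR x6))) XOR ((x3 IFF x6) IFF ((x3 IFF x6) NOR NOT NOT (x3 NAND (x3 NAND x6))))) NOR x3) NOR (x6 NAND x3) = False NOR True = False
((NOT (NOT (x6 NOR (x6 NOR (x3 XOR x6))) XOR ((x3 IFF x6) IFF ((x3 IFF x6) NOR NOT NOT (x3 NAND (x3 NAND x6))))) NOR x3) NOR (x6 NAND x3)) XOR x3 = False XOR True = True
x6 NOR x3 = False NOR True = False
(((NOT (NOT (x6 NOR (x6 NOR (x3 XOR x6))) XOR ((x3 IFF x6) IFF ((x3 IFF x6) NOR NOT NOT (x3 NAND (x3 NAND x6))))) NOR x3) NOR (x6 NAND x3)) XOR x3) NOR (x6 NOR x3) = True NOR False = False

False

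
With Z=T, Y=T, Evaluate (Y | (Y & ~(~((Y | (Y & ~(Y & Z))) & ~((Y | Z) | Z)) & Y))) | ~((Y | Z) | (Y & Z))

Substituting Z=T, Y=T:
Y & Z = T & T = T
~(Y & Z) = ~T = F
Y & ~(Y & Z) = T & F = F
Y | (Y & ~(Y & Z)) = T | F = T
Y | Z = T | T = T
(Y | Z) | Z = T | T = T
~((Y | Z) | Z) = ~T = F
(Y | (Y & ~(Y & Z))) & ~((Y | Z) | Z) = T & F = F
~((Y | (Y & ~(Y & Z))) & ~((Y | Z) | Z)) = ~F = T
~((Y | (Y & ~(Y & Z))) & ~((Y | Z) | Z)) & Y = T & T = T
~(~((Y | (Y & ~(Y & Z))) & ~((Y | Z) | Z)) & Y) = ~T = F
Y & ~(~((Y | (Y & ~(Y & Z))) & ~((Y | Z) | Z)) & Y) = T & F = F
Y | (Y & ~(~((Y | (Y & ~(Y & Z))) & ~((Y | Z) | Z)) & Y)) = T | F = T
Y | Z = T | T = T
Y & Z = T & T = T
(Y | Z) | (Y & Z) = T | T = T
~((Y | Z) | (Y & Z)) = ~T = F
(Y | (Y & ~(~((Y | (Y & ~(Y & Z))) & ~((Y | Z) | Z)) & Y))) | ~((Y | Z) | (Y & Z)) = T | F = T

T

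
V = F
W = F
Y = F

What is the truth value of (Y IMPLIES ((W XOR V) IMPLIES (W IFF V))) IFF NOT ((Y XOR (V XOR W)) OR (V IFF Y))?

W XOR V = F XOR F = F
W IFF V = F IFF F = T
(W XOR V) IMPLIES (W IFF V) = F IMPLIES T = T
Y IMPLIES ((W XOR V) IMPLIES (W IFF V)) = F IMPLIES T = T
V XOR W = F XOR F = F
Y XOR (V XOR W) = F XOR F = F
V IFF Y = F IFF F = T
(Y XOR (V XOR W)) OR (V IFF Y) = F OR T = T
NOT ((Y XOR (V XOR W)) OR (V IFF Y)) = NOT T = F
(Y IMPLIES ((W XOR V) IMPLIES (W IFF V))) IFF NOT ((Y XOR (V XOR W)) OR (V IFF Y)) = T IFF F = F

F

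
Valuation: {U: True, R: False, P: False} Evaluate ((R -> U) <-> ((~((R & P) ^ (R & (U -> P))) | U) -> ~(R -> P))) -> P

True

R -> U = False -> True = True
R & P = False & False = False
U -> P = True -> False = False
R & (U -> P) = False & False = False
(R & P) ^ (R & (U -> P)) = False ^ False = False
~((R & P) ^ (R & (U -> P))) = ~False = True
~((R & P) ^ (R & (U -> P))) | U = True | True = True
R -> P = False -> False = True
~(R -> P) = ~True = False
(~((R & P) ^ (R & (U -> P))) | U) -> ~(R -> P) = True -> False = False
(R -> U) <-> ((~((R & P) ^ (R & (U -> P))) | U) -> ~(R -> P)) = True <-> False = False
((R -> U) <-> ((~((R & P) ^ (R & (U -> P))) | U) -> ~(R -> P))) -> P = False -> False = True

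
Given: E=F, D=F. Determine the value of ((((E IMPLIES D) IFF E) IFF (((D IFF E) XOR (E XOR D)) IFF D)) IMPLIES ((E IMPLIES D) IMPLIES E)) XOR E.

F

E IMPLIES D = F IMPLIES F = T
(E IMPLIES D) IFF E = T IFF F = F
D IFF E = F IFF F = T
E XOR D = F XOR F = F
(D IFF E) XOR (E XOR D) = T XOR F = T
((D IFF E) XOR (E XOR D)) IFF D = T IFF F = F
((E IMPLIES D) IFF E) IFF (((D IFF E) XOR (E XOR D)) IFF D) = F IFF F = T
E IMPLIES D = F IMPLIES F = T
(E IMPLIES D) IMPLIES E = T IMPLIES F = F
(((E IMPLIES D) IFF E) IFF (((D IFF E) XOR (E XOR D)) IFF D)) IMPLIES ((E IMPLIES D) IMPLIES E) = T IMPLIES F = F
((((E IMPLIES D) IFF E) IFF (((D IFF E) XOR (E XOR D)) IFF D)) IMPLIES ((E IMPLIES D) IMPLIES E)) XOR E = F XOR F = F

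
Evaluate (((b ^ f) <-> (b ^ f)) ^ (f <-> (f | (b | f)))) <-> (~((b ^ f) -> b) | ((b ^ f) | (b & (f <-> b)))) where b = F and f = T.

b ^ f = F ^ T = T
b ^ f = F ^ T = T
(b ^ f) <-> (b ^ f) = T <-> T = T
b | f = F | T = T
f | (b | f) = T | T = T
f <-> (f | (b | f)) = T <-> T = T
((b ^ f) <-> (b ^ f)) ^ (f <-> (f | (b | f))) = T ^ T = F
b ^ f = F ^ T = T
(b ^ f) -> b = T -> F = F
~((b ^ f) -> b) = ~F = T
b ^ f = F ^ T = T
f <-> b = T <-> F = F
b & (f <-> b) = F & F = F
(b ^ f) | (b & (f <-> b)) = T | F = T
~((b ^ f) -> b) | ((b ^ f) | (b & (f <-> b))) = T | T = T
(((b ^ f) <-> (b ^ f)) ^ (f <-> (f | (b | f)))) <-> (~((b ^ f) -> b) | ((b ^ f) | (b & (f <-> b)))) = F <-> T = F

F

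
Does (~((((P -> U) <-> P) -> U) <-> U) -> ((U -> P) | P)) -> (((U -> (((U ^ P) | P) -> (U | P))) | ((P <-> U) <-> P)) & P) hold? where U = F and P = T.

P -> U = T -> F = F
(P -> U) <-> P = F <-> T = F
((P -> U) <-> P) -> U = F -> F = T
(((P -> U) <-> P) -> U) <-> U = T <-> F = F
~((((P -> U) <-> P) -> U) <-> U) = ~F = T
U -> P = F -> T = T
(U -> P) | P = T | T = T
~((((P -> U) <-> P) -> U) <-> U) -> ((U -> P) | P) = T -> T = T
U ^ P = F ^ T = T
(U ^ P) | P = T | T = T
U | P = F | T = T
((U ^ P) | P) -> (U | P) = T -> T = T
U -> (((U ^ P) | P) -> (U | P)) = F -> T = T
P <-> U = T <-> F = F
(P <-> U) <-> P = F <-> T = F
(U -> (((U ^ P) | P) -> (U | P))) | ((P <-> U) <-> P) = T | F = T
((U -> (((U ^ P) | P) -> (U | P))) | ((P <-> U) <-> P)) & P = T & T = T
(~((((P -> U) <-> P) -> U) <-> U) -> ((U -> P) | P)) -> (((U -> (((U ^ P) | P) -> (U | P))) | ((P <-> U) <-> P)) & P) = T -> T = T

T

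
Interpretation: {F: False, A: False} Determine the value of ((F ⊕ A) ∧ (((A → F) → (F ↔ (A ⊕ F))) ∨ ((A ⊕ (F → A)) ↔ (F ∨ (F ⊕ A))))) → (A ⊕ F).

True

F ⊕ A = False ⊕ False = False
A → F = False → False = True
A ⊕ F = False ⊕ False = False
F ↔ (A ⊕ F) = False ↔ False = True
(A → F) → (F ↔ (A ⊕ F)) = True → True = True
F → A = False → False = True
A ⊕ (F → A) = False ⊕ True = True
F ⊕ A = False ⊕ False = False
F ∨ (F ⊕ A) = False ∨ False = False
(A ⊕ (F → A)) ↔ (F ∨ (F ⊕ A)) = True ↔ False = False
((A → F) → (F ↔ (A ⊕ F))) ∨ ((A ⊕ (F → A)) ↔ (F ∨ (F ⊕ A))) = True ∨ False = True
(F ⊕ A) ∧ (((A → F) → (F ↔ (A ⊕ F))) ∨ ((A ⊕ (F → A)) ↔ (F ∨ (F ⊕ A)))) = False ∧ True = False
A ⊕ F = False ⊕ False = False
((F ⊕ A) ∧ (((A → F) → (F ↔ (A ⊕ F))) ∨ ((A ⊕ (F → A)) ↔ (F ∨ (F ⊕ A))))) → (A ⊕ F) = False → False = True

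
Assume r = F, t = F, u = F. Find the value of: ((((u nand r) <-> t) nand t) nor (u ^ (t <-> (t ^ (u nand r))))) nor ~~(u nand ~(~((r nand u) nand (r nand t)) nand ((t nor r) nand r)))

u nand r = F nand F = T
(u nand r) <-> t = T <-> F = F
((u nand r) <-> t) nand t = F nand F = T
u nand r = F nand F = T
t ^ (u nand r) = F ^ T = T
t <-> (t ^ (u nand r)) = F <-> T = F
u ^ (t <-> (t ^ (u nand r))) = F ^ F = F
(((u nand r) <-> t) nand t) nor (u ^ (t <-> (t ^ (u nand r)))) = T nor F = F
r nand u = F nand F = T
r nand t = F nand F = T
(r nand u) nand (r nand t) = T nand T = F
~((r nand u) nand (r nand t)) = ~F = T
t nor r = F nor F = T
(t nor r) nand r = T nand F = T
~((r nand u) nand (r nand t)) nand ((t nor r) nand r) = T nand T = F
~(~((r nand u) nand (r nand t)) nand ((t nor r) nand r)) = ~F = T
u nand ~(~((r nand u) nand (r nand t)) nand ((t nor r) nand r)) = F nand T = T
~(u nand ~(~((r nand u) nand (r nand t)) nand ((t nor r) nand r))) = ~T = F
~~(u nand ~(~((r nand u) nand (r nand t)) nand ((t nor r) nand r))) = ~F = T
((((u nand r) <-> t) nand t) nor (u ^ (t <-> (t ^ (u nand r))))) nor ~~(u nand ~(~((r nand u) nand (r nand t)) nand ((t nor r) nand r))) = F nor T = F

F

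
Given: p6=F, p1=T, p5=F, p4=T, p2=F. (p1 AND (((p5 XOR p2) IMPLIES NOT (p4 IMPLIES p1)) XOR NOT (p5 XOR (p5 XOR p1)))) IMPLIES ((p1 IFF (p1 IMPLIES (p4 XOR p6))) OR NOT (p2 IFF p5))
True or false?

T

Substituting p6=F, p1=T, p5=F, p4=T, p2=F:
p5 XOR p2 = F XOR F = F
p4 IMPLIES p1 = T IMPLIES T = T
NOT (p4 IMPLIES p1) = NOT T = F
(p5 XOR p2) IMPLIES NOT (p4 IMPLIES p1) = F IMPLIES F = T
p5 XOR p1 = F XOR T = T
p5 XOR (p5 XOR p1) = F XOR T = T
NOT (p5 XOR (p5 XOR p1)) = NOT T = F
((p5 XOR p2) IMPLIES NOT (p4 IMPLIES p1)) XOR NOT (p5 XOR (p5 XOR p1)) = T XOR F = T
p1 AND (((p5 XOR p2) IMPLIES NOT (p4 IMPLIES p1)) XOR NOT (p5 XOR (p5 XOR p1))) = T AND T = T
p4 XOR p6 = T XOR F = T
p1 IMPLIES (p4 XOR p6) = T IMPLIES T = T
p1 IFF (p1 IMPLIES (p4 XOR p6)) = T IFF T = T
p2 IFF p5 = F IFF F = T
NOT (p2 IFF p5) = NOT T = F
(p1 IFF (p1 IMPLIES (p4 XOR p6))) OR NOT (p2 IFF p5) = T OR F = T
(p1 AND (((p5 XOR p2) IMPLIES NOT (p4 IMPLIES p1)) XOR NOT (p5 XOR (p5 XOR p1)))) IMPLIES ((p1 IFF (p1 IMPLIES (p4 XOR p6))) OR NOT (p2 IFF p5)) = T IMPLIES T = T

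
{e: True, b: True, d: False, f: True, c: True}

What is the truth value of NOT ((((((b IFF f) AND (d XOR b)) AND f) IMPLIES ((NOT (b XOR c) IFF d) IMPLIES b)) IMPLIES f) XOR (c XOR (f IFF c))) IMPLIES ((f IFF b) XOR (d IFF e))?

True

Substituting e=True, b=True, d=False, f=True, c=True:
b IFF f = True IFF True = True
d XOR b = False XOR True = True
(b IFF f) AND (d XOR b) = True AND True = True
((b IFF f) AND (d XOR b)) AND f = True AND True = True
b XOR c = True XOR True = False
NOT (b XOR c) = NOT False = True
NOT (b XOR c) IFF d = True IFF False = False
(NOT (b XOR c) IFF d) IMPLIES b = False IMPLIES True = True
(((b IFF f) AND (d XOR b)) AND f) IMPLIES ((NOT (b XOR c) IFF d) IMPLIES b) = True IMPLIES True = True
((((b IFF f) AND (d XOR b)) AND f) IMPLIES ((NOT (b XOR c) IFF d) IMPLIES b)) IMPLIES f = True IMPLIES True = True
f IFF c = True IFF True = True
c XOR (f IFF c) = True XOR True = False
(((((b IFF f) AND (d XOR b)) AND f) IMPLIES ((NOT (b XOR c) IFF d) IMPLIES b)) IMPLIES f) XOR (c XOR (f IFF c)) = True XOR False = True
NOT ((((((b IFF f) AND (d XOR b)) AND f) IMPLIES ((NOT (b XOR c) IFF d) IMPLIES b)) IMPLIES f) XOR (c XOR (f IFF c))) = NOT True = False
f IFF b = True IFF True = True
d IFF e = False IFF True = False
(f IFF b) XOR (d IFF e) = True XOR False = True
NOT ((((((b IFF f) AND (d XOR b)) AND f) IMPLIES ((NOT (b XOR c) IFF d) IMPLIES b)) IMPLIES f) XOR (c XOR (f IFF c))) IMPLIES ((f IFF b) XOR (d IFF e)) = False IMPLIES True = True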